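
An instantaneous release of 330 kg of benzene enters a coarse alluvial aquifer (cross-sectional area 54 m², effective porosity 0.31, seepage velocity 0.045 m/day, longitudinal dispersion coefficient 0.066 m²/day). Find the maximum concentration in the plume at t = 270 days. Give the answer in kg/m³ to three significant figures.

The peak of an instantaneous 1D plume sits at x = vt; there the Gaussian factor is 1 and C_max = M/(n_e·A·√(4πDt)), where n_e·A is the pore area the mass is dissolved in.
√(4πDt) = √(4π × 0.066 × 270) = 14.96 m, so C_max = 330/(0.31 × 54 × 14.96) = 1.32 kg/m³.

1.32 kg/m³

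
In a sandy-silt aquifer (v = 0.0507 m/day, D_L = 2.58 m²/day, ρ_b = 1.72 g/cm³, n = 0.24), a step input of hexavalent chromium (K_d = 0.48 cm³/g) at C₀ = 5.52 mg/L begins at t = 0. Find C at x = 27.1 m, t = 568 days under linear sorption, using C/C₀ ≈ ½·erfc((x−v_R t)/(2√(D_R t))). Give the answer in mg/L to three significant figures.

1.17 mg/L

Retardation factor R = 1 + ρ_b·K_d/n = 1 + 1.72 × 0.48/0.24 = 4.440.
Sorption retards both mechanisms: v_R = v/R = 0.01142 m/day, D_R = D/R = 0.5811 m²/day.
v_R·t = 0.01142 × 568 = 6.48656 m; 2√(D_R t) = 36.34 m; argument = (27.1 − 6.48656)/36.34 = 0.5672.
C = C₀ × ½·erfc(0.5672) = 5.52 × 0.2112 = 1.17 mg/L.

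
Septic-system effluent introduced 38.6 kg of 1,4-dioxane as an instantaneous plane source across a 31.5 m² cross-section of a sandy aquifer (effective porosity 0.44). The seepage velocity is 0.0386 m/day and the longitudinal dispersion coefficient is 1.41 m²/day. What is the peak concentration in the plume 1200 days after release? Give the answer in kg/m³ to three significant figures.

The peak of an instantaneous 1D plume sits at x = vt; there the Gaussian factor is 1 and C_max = M/(n_e·A·√(4πDt)), where n_e·A is the pore area the mass is dissolved in.
√(4πDt) = √(4π × 1.41 × 1200) = 145.8 m, so C_max = 38.6/(0.44 × 31.5 × 145.8) = 0.0191 kg/m³.

0.0191 kg/m³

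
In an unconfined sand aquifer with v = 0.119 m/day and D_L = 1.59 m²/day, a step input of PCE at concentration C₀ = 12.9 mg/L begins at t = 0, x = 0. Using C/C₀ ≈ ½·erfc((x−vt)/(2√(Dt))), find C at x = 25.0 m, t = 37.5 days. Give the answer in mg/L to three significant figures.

For a continuous step input, C/C₀ ≈ ½·erfc((x−vt)/(2√(Dt))).
vt = 0.119 × 37.5 = 4.4625 m and 2√(Dt) = 2√(1.59 × 37.5) = 15.44 m.
Argument (x−vt)/(2√(Dt)) = (25.0 − 4.4625)/15.44 = 1.330; ½·erfc(1.330) = 0.02999.
C = 12.9 × 0.02999 = 0.387 mg/L.

0.387 mg/L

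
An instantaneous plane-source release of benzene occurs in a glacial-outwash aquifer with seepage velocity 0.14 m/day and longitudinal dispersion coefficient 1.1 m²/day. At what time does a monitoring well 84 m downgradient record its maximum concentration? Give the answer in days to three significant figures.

For the 1D instantaneous-source solution, setting ∂C/∂t = 0 at fixed x gives v²t² + 2Dt − x² = 0, so t = (√(D² + v²x²) − D)/v².
√(D² + v²x²) = √(1.1² + 0.14² × 84²) = 11.81; v² = 0.0196.
t = (11.81 − 1.1)/0.0196 = 546 days (vs. the pure-advection estimate x/v = 600 d).

546 days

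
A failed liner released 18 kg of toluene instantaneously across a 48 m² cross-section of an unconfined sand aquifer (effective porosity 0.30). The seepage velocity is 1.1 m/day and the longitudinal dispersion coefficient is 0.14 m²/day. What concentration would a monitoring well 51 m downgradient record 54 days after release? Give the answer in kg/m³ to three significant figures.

0.0124 kg/m³

For an instantaneous plane source, C(x,t) = M/(n_e·A·√(4πDt)) · exp(−(x−vt)²/(4Dt)), with n_e·A the pore (flow) area.
Plume center vt = 1.1 × 54 = 59.4 m, so the well at 51 m is 8.4 m upgradient of the peak.
√(4πDt) = 9.747 m, giving peak height M/(n_e·A·√(4πDt)) = 18/(0.30 × 48 × 9.747) = 0.1282 kg/m³.
(x−vt)²/(4Dt) = (-8.4)²/(4 × 0.14 × 54) = 2.333; exp(−2.333) = 0.09700.
C = 0.1282 × 0.09700 = 0.0124 kg/m³.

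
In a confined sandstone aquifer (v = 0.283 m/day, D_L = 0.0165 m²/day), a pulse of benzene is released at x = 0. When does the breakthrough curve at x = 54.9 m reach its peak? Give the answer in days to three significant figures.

For the 1D instantaneous-source solution, setting ∂C/∂t = 0 at fixed x gives v²t² + 2Dt − x² = 0, so t = (√(D² + v²x²) − D)/v².
√(D² + v²x²) = √(0.0165² + 0.283² × 54.9²) = 15.54; v² = 0.080089.
t = (15.54 − 0.0165)/0.080089 = 194 days (vs. the pure-advection estimate x/v = 194 d).

194 days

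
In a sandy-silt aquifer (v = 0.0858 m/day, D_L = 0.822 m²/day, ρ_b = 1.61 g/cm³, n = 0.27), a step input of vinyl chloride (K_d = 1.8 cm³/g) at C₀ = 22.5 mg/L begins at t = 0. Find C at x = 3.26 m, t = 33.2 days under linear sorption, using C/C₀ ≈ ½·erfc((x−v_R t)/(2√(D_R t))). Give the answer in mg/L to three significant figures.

1.82 mg/L

Retardation factor R = 1 + ρ_b·K_d/n = 1 + 1.61 × 1.8/0.27 = 11.73.
Sorption retards both mechanisms: v_R = v/R = 0.007315 m/day, D_R = D/R = 0.07008 m²/day.
v_R·t = 0.007315 × 33.2 = 0.242858 m; 2√(D_R t) = 3.051 m; argument = (3.26 − 0.242858)/3.051 = 0.9889.
C = C₀ × ½·erfc(0.9889) = 22.5 × 0.08098 = 1.82 mg/L.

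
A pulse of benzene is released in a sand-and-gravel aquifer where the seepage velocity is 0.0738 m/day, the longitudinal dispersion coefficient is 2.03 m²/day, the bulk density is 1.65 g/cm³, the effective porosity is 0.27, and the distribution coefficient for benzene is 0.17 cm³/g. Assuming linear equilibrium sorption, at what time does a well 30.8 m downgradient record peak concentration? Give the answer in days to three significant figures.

381 days

Retardation factor R = 1 + ρ_b·K_d/n = 1 + 1.65 × 0.17/0.27 = 2.039.
Sorption retards both mechanisms: v_R = v/R = 0.03619 m/day, D_R = D/R = 0.9956 m²/day.
Peak time from v_R²t² + 2D_R t − x² = 0: t = (√(D_R² + v_R²x²) − D_R)/v_R².
√(D_R² + v_R²x²) = √(0.9956² + 0.03619² × 30.8²) = 1.495; v_R² = 0.001310.
t = (1.495 − 0.9956)/0.001310 = 381 days.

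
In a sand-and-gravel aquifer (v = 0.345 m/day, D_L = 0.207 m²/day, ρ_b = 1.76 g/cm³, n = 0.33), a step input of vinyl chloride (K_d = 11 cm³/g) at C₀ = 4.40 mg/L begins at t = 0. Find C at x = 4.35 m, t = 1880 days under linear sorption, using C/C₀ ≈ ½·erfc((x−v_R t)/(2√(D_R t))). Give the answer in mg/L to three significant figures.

Retardation factor R = 1 + ρ_b·K_d/n = 1 + 1.76 × 11/0.33 = 59.67.
Sorption retards both mechanisms: v_R = v/R = 0.005782 m/day, D_R = D/R = 0.003469 m²/day.
v_R·t = 0.005782 × 1880 = 10.87016 m; 2√(D_R t) = 5.108 m; argument = (4.35 − 10.87016)/5.108 = -1.276.
C = C₀ × ½·erfc(-1.276) = 4.40 × 0.9644 = 4.24 mg/L.

4.24 mg/L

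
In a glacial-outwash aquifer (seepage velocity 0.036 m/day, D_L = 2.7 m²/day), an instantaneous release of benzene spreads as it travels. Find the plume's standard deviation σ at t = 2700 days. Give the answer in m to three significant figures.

Dispersive spreading gives a Gaussian with σ² = 2Dt; advection only shifts the center.
σ = √(2 × 2.7 × 2700) = 121 m.

121 m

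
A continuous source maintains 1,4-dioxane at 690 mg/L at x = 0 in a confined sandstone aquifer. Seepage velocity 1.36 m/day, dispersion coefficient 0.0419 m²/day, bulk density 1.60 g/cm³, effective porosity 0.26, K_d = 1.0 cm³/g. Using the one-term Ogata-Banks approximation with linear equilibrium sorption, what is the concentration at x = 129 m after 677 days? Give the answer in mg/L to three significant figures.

316 mg/L

Retardation factor R = 1 + ρ_b·K_d/n = 1 + 1.60 × 1.0/0.26 = 7.154.
Sorption retards both mechanisms: v_R = v/R = 0.1901 m/day, D_R = D/R = 0.005857 m²/day.
v_R·t = 0.1901 × 677 = 128.6977 m; 2√(D_R t) = 3.983 m; argument = (129 − 128.6977)/3.983 = 0.07590.
C = C₀ × ½·erfc(0.07590) = 690 × 0.4573 = 316 mg/L.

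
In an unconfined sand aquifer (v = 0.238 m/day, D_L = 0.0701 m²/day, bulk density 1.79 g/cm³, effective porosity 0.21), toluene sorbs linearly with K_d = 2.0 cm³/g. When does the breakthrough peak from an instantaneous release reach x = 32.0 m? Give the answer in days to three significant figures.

Retardation factor R = 1 + ρ_b·K_d/n = 1 + 1.79 × 2.0/0.21 = 18.05.
Sorption retards both mechanisms: v_R = v/R = 0.01319 m/day, D_R = D/R = 0.003884 m²/day.
Peak time from v_R²t² + 2D_R t − x² = 0: t = (√(D_R² + v_R²x²) − D_R)/v_R².
√(D_R² + v_R²x²) = √(0.003884² + 0.01319² × 32.0²) = 0.4221; v_R² = 0.0001740.
t = (0.4221 − 0.003884)/0.0001740 = 2400 days.

2400 days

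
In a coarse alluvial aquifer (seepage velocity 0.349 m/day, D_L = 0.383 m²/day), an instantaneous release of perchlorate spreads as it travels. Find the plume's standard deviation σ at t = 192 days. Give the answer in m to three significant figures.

12.1 m

Dispersive spreading gives a Gaussian with σ² = 2Dt; advection only shifts the center.
σ = √(2 × 0.383 × 192) = 12.1 m.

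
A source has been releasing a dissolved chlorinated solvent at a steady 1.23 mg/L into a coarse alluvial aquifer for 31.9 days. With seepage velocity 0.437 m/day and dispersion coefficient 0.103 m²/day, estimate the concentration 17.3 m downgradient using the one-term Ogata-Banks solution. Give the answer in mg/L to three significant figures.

For a continuous step input, C/C₀ ≈ ½·erfc((x−vt)/(2√(Dt))).
vt = 0.437 × 31.9 = 13.9403 m and 2√(Dt) = 2√(0.103 × 31.9) = 3.625 m.
Argument (x−vt)/(2√(Dt)) = (17.3 − 13.9403)/3.625 = 0.9268; ½·erfc(0.9268) = 0.09498.
C = 1.23 × 0.09498 = 0.117 mg/L.

0.117 mg/L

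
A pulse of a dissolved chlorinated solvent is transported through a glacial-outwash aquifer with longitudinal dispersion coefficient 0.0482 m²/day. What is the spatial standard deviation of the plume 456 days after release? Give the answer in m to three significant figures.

6.63 m

Dispersive spreading gives a Gaussian with σ² = 2Dt; advection only shifts the center.
σ = √(2 × 0.0482 × 456) = 6.63 m.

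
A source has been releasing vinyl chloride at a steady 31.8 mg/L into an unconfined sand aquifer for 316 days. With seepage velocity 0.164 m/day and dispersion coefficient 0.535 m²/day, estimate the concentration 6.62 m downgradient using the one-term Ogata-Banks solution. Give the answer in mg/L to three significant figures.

31.6 mg/L

For a continuous step input, C/C₀ ≈ ½·erfc((x−vt)/(2√(Dt))).
vt = 0.164 × 316 = 51.824 m and 2√(Dt) = 2√(0.535 × 316) = 26.00 m.
Argument (x−vt)/(2√(Dt)) = (6.62 − 51.824)/26.00 = -1.739; ½·erfc(-1.739) = 0.9930.
C = 31.8 × 0.9930 = 31.6 mg/L.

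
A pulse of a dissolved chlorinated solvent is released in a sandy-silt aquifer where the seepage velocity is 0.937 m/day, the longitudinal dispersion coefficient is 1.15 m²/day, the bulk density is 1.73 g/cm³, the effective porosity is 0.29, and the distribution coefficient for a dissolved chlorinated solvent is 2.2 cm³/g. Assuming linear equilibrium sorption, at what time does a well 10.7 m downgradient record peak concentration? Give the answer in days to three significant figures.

144 days

Retardation factor R = 1 + ρ_b·K_d/n = 1 + 1.73 × 2.2/0.29 = 14.12.
Sorption retards both mechanisms: v_R = v/R = 0.06636 m/day, D_R = D/R = 0.08144 m²/day.
Peak time from v_R²t² + 2D_R t − x² = 0: t = (√(D_R² + v_R²x²) − D_R)/v_R².
√(D_R² + v_R²x²) = √(0.08144² + 0.06636² × 10.7²) = 0.7147; v_R² = 0.004404.
t = (0.7147 − 0.08144)/0.004404 = 144 days.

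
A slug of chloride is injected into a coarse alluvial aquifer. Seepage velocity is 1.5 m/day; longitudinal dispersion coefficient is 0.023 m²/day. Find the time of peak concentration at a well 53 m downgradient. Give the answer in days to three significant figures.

For the 1D instantaneous-source solution, setting ∂C/∂t = 0 at fixed x gives v²t² + 2Dt − x² = 0, so t = (√(D² + v²x²) − D)/v².
√(D² + v²x²) = √(0.023² + 1.5² × 53²) = 79.50; v² = 2.25.
t = (79.50 − 0.023)/2.25 = 35.3 days (vs. the pure-advection estimate x/v = 35.3 d).

35.3 days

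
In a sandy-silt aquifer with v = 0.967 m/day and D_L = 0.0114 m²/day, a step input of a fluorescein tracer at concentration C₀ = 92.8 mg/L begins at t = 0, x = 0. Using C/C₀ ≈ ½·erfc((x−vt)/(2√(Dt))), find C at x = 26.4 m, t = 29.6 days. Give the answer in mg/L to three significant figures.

For a continuous step input, C/C₀ ≈ ½·erfc((x−vt)/(2√(Dt))).
vt = 0.967 × 29.6 = 28.6232 m and 2√(Dt) = 2√(0.0114 × 29.6) = 1.162 m.
Argument (x−vt)/(2√(Dt)) = (26.4 − 28.6232)/1.162 = -1.913; ½·erfc(-1.913) = 0.9966.
C = 92.8 × 0.9966 = 92.5 mg/L.

92.5 mg/L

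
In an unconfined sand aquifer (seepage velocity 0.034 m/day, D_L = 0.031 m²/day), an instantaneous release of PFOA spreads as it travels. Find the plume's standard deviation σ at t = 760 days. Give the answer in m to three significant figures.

Dispersive spreading gives a Gaussian with σ² = 2Dt; advection only shifts the center.
σ = √(2 × 0.031 × 760) = 6.86 m.

6.86 m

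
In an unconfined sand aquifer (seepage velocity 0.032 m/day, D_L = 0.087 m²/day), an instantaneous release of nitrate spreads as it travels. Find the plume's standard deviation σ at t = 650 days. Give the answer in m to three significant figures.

10.6 m

Dispersive spreading gives a Gaussian with σ² = 2Dt; advection only shifts the center.
σ = √(2 × 0.087 × 650) = 10.6 m.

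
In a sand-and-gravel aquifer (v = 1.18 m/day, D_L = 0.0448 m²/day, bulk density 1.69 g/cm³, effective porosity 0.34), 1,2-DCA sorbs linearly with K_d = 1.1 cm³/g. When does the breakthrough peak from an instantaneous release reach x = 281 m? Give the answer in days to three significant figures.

1540 days

Retardation factor R = 1 + ρ_b·K_d/n = 1 + 1.69 × 1.1/0.34 = 6.468.
Sorption retards both mechanisms: v_R = v/R = 0.1824 m/day, D_R = D/R = 0.006926 m²/day.
Peak time from v_R²t² + 2D_R t − x² = 0: t = (√(D_R² + v_R²x²) − D_R)/v_R².
√(D_R² + v_R²x²) = √(0.006926² + 0.1824² × 281²) = 51.25; v_R² = 0.03327.
t = (51.25 − 0.006926)/0.03327 = 1540 days.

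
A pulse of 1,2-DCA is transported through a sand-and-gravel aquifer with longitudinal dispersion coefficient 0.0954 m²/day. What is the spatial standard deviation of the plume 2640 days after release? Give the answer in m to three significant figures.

Dispersive spreading gives a Gaussian with σ² = 2Dt; advection only shifts the center.
σ = √(2 × 0.0954 × 2640) = 22.4 m.

22.4 m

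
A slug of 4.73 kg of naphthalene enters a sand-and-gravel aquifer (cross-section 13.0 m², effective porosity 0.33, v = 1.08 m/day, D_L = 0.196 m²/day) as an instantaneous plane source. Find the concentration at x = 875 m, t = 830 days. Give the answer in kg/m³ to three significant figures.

0.0121 kg/m³

For an instantaneous plane source, C(x,t) = M/(n_e·A·√(4πDt)) · exp(−(x−vt)²/(4Dt)), with n_e·A the pore (flow) area.
Plume center vt = 1.08 × 830 = 896.4 m, so the well at 875 m is 21.4 m upgradient of the peak.
√(4πDt) = 45.21 m, giving peak height M/(n_e·A·√(4πDt)) = 4.73/(0.33 × 13.0 × 45.21) = 0.02439 kg/m³.
(x−vt)²/(4Dt) = (-21.4)²/(4 × 0.196 × 830) = 0.7038; exp(−0.7038) = 0.4947.
C = 0.02439 × 0.4947 = 0.0121 kg/m³.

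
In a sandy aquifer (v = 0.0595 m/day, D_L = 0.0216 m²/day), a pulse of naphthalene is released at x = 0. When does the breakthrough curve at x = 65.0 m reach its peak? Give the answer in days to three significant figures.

For the 1D instantaneous-source solution, setting ∂C/∂t = 0 at fixed x gives v²t² + 2Dt − x² = 0, so t = (√(D² + v²x²) − D)/v².
√(D² + v²x²) = √(0.0216² + 0.0595² × 65.0²) = 3.868; v² = 0.00354025.
t = (3.868 − 0.0216)/0.00354025 = 1090 days (vs. the pure-advection estimate x/v = 1090 d).

1090 days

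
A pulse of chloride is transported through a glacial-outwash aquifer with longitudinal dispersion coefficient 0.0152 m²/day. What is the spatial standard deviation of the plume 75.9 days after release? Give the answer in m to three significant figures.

1.52 m

Dispersive spreading gives a Gaussian with σ² = 2Dt; advection only shifts the center.
σ = √(2 × 0.0152 × 75.9) = 1.52 m.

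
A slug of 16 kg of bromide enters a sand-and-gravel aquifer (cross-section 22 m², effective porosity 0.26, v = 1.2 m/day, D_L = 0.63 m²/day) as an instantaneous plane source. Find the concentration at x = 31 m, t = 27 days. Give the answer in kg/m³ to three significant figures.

0.186 kg/m³

For an instantaneous plane source, C(x,t) = M/(n_e·A·√(4πDt)) · exp(−(x−vt)²/(4Dt)), with n_e·A the pore (flow) area.
Plume center vt = 1.2 × 27 = 32.4 m, so the well at 31 m is 1.4 m upgradient of the peak.
√(4πDt) = 14.62 m, giving peak height M/(n_e·A·√(4πDt)) = 16/(0.26 × 22 × 14.62) = 0.1913 kg/m³.
(x−vt)²/(4Dt) = (-1.4)²/(4 × 0.63 × 27) = 0.02881; exp(−0.02881) = 0.9716.
C = 0.1913 × 0.9716 = 0.186 kg/m³.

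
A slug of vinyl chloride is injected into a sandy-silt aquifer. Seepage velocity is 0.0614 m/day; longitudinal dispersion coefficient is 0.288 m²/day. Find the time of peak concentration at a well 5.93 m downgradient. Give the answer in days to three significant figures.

46.7 days

For the 1D instantaneous-source solution, setting ∂C/∂t = 0 at fixed x gives v²t² + 2Dt − x² = 0, so t = (√(D² + v²x²) − D)/v².
√(D² + v²x²) = √(0.288² + 0.0614² × 5.93²) = 0.4642; v² = 0.00376996.
t = (0.4642 − 0.288)/0.00376996 = 46.7 days (vs. the pure-advection estimate x/v = 96.6 d).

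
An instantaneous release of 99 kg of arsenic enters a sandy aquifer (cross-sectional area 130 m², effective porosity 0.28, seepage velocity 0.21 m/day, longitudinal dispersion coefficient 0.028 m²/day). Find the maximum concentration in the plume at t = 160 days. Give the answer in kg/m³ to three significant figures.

0.362 kg/m³

The peak of an instantaneous 1D plume sits at x = vt; there the Gaussian factor is 1 and C_max = M/(n_e·A·√(4πDt)), where n_e·A is the pore area the mass is dissolved in.
√(4πDt) = √(4π × 0.028 × 160) = 7.503 m, so C_max = 99/(0.28 × 130 × 7.503) = 0.362 kg/m³.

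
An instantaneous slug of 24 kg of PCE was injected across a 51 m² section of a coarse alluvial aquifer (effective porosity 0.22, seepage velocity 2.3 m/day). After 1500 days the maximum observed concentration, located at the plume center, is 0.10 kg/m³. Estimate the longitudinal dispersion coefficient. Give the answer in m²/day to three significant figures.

At the plume center C_max = M/(n_e·A·√(4πDt)), so D = M²/(4πt·(n_e·A·C_max)²).
n_e·A·C_max = 0.22 × 51 × 0.10 = 1.122 kg/m.
D = 24²/(4π × 1500 × 1.122²) = 0.0243 m²/day.

0.0243 m²/day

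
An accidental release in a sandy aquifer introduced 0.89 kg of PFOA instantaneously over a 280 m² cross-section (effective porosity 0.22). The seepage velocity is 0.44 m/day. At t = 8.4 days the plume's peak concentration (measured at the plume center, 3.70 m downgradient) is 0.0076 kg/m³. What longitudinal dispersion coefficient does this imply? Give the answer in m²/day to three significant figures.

0.0342 m²/day

At the plume center C_max = M/(n_e·A·√(4πDt)), so D = M²/(4πt·(n_e·A·C_max)²).
n_e·A·C_max = 0.22 × 280 × 0.0076 = 0.4682 kg/m.
D = 0.89²/(4π × 8.4 × 0.4682²) = 0.0342 m²/day.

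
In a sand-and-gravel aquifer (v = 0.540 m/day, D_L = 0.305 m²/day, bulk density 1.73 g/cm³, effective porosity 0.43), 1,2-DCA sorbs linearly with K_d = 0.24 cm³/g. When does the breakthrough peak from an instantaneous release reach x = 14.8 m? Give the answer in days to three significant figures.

51.9 days

Retardation factor R = 1 + ρ_b·K_d/n = 1 + 1.73 × 0.24/0.43 = 1.966.
Sorption retards both mechanisms: v_R = v/R = 0.2747 m/day, D_R = D/R = 0.1551 m²/day.
Peak time from v_R²t² + 2D_R t − x² = 0: t = (√(D_R² + v_R²x²) − D_R)/v_R².
√(D_R² + v_R²x²) = √(0.1551² + 0.2747² × 14.8²) = 4.069; v_R² = 0.07546.
t = (4.069 − 0.1551)/0.07546 = 51.9 days.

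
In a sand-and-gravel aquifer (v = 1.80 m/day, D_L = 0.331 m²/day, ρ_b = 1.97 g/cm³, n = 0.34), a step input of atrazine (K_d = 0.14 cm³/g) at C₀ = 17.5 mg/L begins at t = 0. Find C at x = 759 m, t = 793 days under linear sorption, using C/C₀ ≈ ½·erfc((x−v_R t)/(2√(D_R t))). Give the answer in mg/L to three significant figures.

Retardation factor R = 1 + ρ_b·K_d/n = 1 + 1.97 × 0.14/0.34 = 1.811.
Sorption retards both mechanisms: v_R = v/R = 0.9939 m/day, D_R = D/R = 0.1828 m²/day.
v_R·t = 0.9939 × 793 = 788.1627 m; 2√(D_R t) = 24.08 m; argument = (759 − 788.1627)/24.08 = -1.211.
C = C₀ × ½·erfc(-1.211) = 17.5 × 0.9566 = 16.7 mg/L.

16.7 mg/L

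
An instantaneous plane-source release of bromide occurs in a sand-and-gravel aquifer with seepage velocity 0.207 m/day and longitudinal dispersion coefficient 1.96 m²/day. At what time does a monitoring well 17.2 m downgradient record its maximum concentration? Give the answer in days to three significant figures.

For the 1D instantaneous-source solution, setting ∂C/∂t = 0 at fixed x gives v²t² + 2Dt − x² = 0, so t = (√(D² + v²x²) − D)/v².
√(D² + v²x²) = √(1.96² + 0.207² × 17.2²) = 4.064; v² = 0.042849.
t = (4.064 − 1.96)/0.042849 = 49.1 days (vs. the pure-advection estimate x/v = 83.1 d).

49.1 days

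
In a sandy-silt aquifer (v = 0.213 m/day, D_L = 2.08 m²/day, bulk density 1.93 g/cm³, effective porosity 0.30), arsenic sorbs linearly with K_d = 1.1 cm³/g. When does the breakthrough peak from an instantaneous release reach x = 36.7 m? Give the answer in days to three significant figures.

Retardation factor R = 1 + ρ_b·K_d/n = 1 + 1.93 × 1.1/0.30 = 8.077.
Sorption retards both mechanisms: v_R = v/R = 0.02637 m/day, D_R = D/R = 0.2575 m²/day.
Peak time from v_R²t² + 2D_R t − x² = 0: t = (√(D_R² + v_R²x²) − D_R)/v_R².
√(D_R² + v_R²x²) = √(0.2575² + 0.02637² × 36.7²) = 1.001; v_R² = 0.0006954.
t = (1.001 − 0.2575)/0.0006954 = 1070 days.

1070 days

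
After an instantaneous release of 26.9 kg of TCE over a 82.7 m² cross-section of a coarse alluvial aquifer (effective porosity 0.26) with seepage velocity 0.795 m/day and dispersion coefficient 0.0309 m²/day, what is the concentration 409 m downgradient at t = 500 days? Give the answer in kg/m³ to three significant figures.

For an instantaneous plane source, C(x,t) = M/(n_e·A·√(4πDt)) · exp(−(x−vt)²/(4Dt)), with n_e·A the pore (flow) area.
Plume center vt = 0.795 × 500 = 397.5 m, so the well at 409 m is 11.5 m downgradient of the peak.
√(4πDt) = 13.93 m, giving peak height M/(n_e·A·√(4πDt)) = 26.9/(0.26 × 82.7 × 13.93) = 0.08981 kg/m³.
(x−vt)²/(4Dt) = (11.5)²/(4 × 0.0309 × 500) = 2.140; exp(−2.140) = 0.1177.
C = 0.08981 × 0.1177 = 0.0106 kg/m³.

0.0106 kg/m³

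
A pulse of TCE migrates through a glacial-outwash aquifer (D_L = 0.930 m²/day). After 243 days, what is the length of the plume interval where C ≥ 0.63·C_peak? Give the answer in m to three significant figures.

The plume is Gaussian with σ = √(2Dt) = √(2 × 0.930 × 243) = 21.26 m.
C/C_peak = exp(−Δx²/(2σ²)) = 0.63 ⇒ Δx = σ·√(−2 ln 0.63) = 21.26 × 0.9613 = 20.44 m.
Width = 2Δx = 40.9 m.

40.9 m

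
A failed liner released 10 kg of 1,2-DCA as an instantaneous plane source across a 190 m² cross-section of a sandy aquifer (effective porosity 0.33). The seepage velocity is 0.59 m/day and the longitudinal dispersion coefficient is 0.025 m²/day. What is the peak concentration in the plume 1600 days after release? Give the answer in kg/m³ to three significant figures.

The peak of an instantaneous 1D plume sits at x = vt; there the Gaussian factor is 1 and C_max = M/(n_e·A·√(4πDt)), where n_e·A is the pore area the mass is dissolved in.
√(4πDt) = √(4π × 0.025 × 1600) = 22.42 m, so C_max = 10/(0.33 × 190 × 22.42) = 0.00711 kg/m³.

0.00711 kg/m³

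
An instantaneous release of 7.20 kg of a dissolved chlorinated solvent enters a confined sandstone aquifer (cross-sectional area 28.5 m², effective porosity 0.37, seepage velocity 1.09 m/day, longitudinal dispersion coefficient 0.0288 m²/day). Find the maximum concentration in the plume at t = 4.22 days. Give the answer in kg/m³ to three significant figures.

The peak of an instantaneous 1D plume sits at x = vt; there the Gaussian factor is 1 and C_max = M/(n_e·A·√(4πDt)), where n_e·A is the pore area the mass is dissolved in.
√(4πDt) = √(4π × 0.0288 × 4.22) = 1.236 m, so C_max = 7.20/(0.37 × 28.5 × 1.236) = 0.552 kg/m³.

0.552 kg/m³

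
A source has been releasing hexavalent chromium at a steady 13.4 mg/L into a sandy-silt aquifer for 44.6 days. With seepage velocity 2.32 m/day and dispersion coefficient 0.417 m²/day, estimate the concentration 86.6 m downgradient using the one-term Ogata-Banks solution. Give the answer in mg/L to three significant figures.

For a continuous step input, C/C₀ ≈ ½·erfc((x−vt)/(2√(Dt))).
vt = 2.32 × 44.6 = 103.472 m and 2√(Dt) = 2√(0.417 × 44.6) = 8.625 m.
Argument (x−vt)/(2√(Dt)) = (86.6 − 103.472)/8.625 = -1.956; ½·erfc(-1.956) = 0.9972.
C = 13.4 × 0.9972 = 13.4 mg/L.

13.4 mg/L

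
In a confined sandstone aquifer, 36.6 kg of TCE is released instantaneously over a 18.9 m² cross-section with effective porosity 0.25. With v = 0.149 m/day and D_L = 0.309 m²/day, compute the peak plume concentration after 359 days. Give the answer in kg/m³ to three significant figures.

0.207 kg/m³

The peak of an instantaneous 1D plume sits at x = vt; there the Gaussian factor is 1 and C_max = M/(n_e·A·√(4πDt)), where n_e·A is the pore area the mass is dissolved in.
√(4πDt) = √(4π × 0.309 × 359) = 37.34 m, so C_max = 36.6/(0.25 × 18.9 × 37.34) = 0.207 kg/m³.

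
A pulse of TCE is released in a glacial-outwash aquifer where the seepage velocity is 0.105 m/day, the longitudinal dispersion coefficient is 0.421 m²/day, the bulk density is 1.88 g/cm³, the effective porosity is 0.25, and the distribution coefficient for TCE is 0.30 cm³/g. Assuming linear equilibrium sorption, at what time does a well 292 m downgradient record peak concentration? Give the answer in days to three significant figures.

Retardation factor R = 1 + ρ_b·K_d/n = 1 + 1.88 × 0.30/0.25 = 3.256.
Sorption retards both mechanisms: v_R = v/R = 0.03225 m/day, D_R = D/R = 0.1293 m²/day.
Peak time from v_R²t² + 2D_R t − x² = 0: t = (√(D_R² + v_R²x²) − D_R)/v_R².
√(D_R² + v_R²x²) = √(0.1293² + 0.03225² × 292²) = 9.418; v_R² = 0.001040.
t = (9.418 − 0.1293)/0.001040 = 8930 days.

8930 days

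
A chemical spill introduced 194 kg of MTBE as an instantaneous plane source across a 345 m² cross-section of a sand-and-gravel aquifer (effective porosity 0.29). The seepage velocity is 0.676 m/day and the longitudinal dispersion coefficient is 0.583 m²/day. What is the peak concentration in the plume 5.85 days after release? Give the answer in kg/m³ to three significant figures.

The peak of an instantaneous 1D plume sits at x = vt; there the Gaussian factor is 1 and C_max = M/(n_e·A·√(4πDt)), where n_e·A is the pore area the mass is dissolved in.
√(4πDt) = √(4π × 0.583 × 5.85) = 6.547 m, so C_max = 194/(0.29 × 345 × 6.547) = 0.296 kg/m³.

0.296 kg/m³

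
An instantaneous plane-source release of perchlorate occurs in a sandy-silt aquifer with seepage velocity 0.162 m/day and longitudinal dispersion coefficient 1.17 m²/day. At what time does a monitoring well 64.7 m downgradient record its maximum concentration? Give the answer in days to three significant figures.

357 days

For the 1D instantaneous-source solution, setting ∂C/∂t = 0 at fixed x gives v²t² + 2Dt − x² = 0, so t = (√(D² + v²x²) − D)/v².
√(D² + v²x²) = √(1.17² + 0.162² × 64.7²) = 10.55; v² = 0.026244.
t = (10.55 − 1.17)/0.026244 = 357 days (vs. the pure-advection estimate x/v = 399 d).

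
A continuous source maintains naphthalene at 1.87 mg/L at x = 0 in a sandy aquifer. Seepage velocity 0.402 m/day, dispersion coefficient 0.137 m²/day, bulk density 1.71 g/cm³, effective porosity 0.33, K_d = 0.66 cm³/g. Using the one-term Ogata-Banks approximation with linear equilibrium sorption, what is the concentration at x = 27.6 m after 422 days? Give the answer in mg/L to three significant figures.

1.84 mg/L

Retardation factor R = 1 + ρ_b·K_d/n = 1 + 1.71 × 0.66/0.33 = 4.420.
Sorption retards both mechanisms: v_R = v/R = 0.09095 m/day, D_R = D/R = 0.03100 m²/day.
v_R·t = 0.09095 × 422 = 38.3809 m; 2√(D_R t) = 7.234 m; argument = (27.6 − 38.3809)/7.234 = -1.490.
C = C₀ × ½·erfc(-1.490) = 1.87 × 0.9824 = 1.84 mg/L.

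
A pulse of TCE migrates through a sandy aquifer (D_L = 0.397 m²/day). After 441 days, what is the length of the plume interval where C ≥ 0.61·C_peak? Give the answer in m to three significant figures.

The plume is Gaussian with σ = √(2Dt) = √(2 × 0.397 × 441) = 18.71 m.
C/C_peak = exp(−Δx²/(2σ²)) = 0.61 ⇒ Δx = σ·√(−2 ln 0.61) = 18.71 × 0.9943 = 18.60 m.
Width = 2Δx = 37.2 m.

37.2 m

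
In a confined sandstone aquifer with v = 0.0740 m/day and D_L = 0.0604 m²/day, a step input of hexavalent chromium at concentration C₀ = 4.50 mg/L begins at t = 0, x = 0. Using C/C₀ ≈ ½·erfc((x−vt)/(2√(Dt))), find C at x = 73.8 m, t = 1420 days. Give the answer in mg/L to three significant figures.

For a continuous step input, C/C₀ ≈ ½·erfc((x−vt)/(2√(Dt))).
vt = 0.0740 × 1420 = 105.08 m and 2√(Dt) = 2√(0.0604 × 1420) = 18.52 m.
Argument (x−vt)/(2√(Dt)) = (73.8 − 105.08)/18.52 = -1.689; ½·erfc(-1.689) = 0.9915.
C = 4.50 × 0.9915 = 4.46 mg/L.

4.46 mg/L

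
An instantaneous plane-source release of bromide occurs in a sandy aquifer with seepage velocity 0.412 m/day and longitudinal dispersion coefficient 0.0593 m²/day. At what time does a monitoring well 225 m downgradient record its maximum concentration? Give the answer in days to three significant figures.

For the 1D instantaneous-source solution, setting ∂C/∂t = 0 at fixed x gives v²t² + 2Dt − x² = 0, so t = (√(D² + v²x²) − D)/v².
√(D² + v²x²) = √(0.0593² + 0.412² × 225²) = 92.70; v² = 0.169744.
t = (92.70 − 0.0593)/0.169744 = 546 days (vs. the pure-advection estimate x/v = 546 d).

546 days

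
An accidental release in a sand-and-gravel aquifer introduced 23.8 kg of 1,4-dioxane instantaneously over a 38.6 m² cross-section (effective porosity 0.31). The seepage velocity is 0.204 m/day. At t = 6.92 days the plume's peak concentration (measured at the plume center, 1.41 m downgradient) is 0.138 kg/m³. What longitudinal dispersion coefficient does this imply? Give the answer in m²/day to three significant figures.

2.39 m²/day

At the plume center C_max = M/(n_e·A·√(4πDt)), so D = M²/(4πt·(n_e·A·C_max)²).
n_e·A·C_max = 0.31 × 38.6 × 0.138 = 1.651 kg/m.
D = 23.8²/(4π × 6.92 × 1.651²) = 2.39 m²/day.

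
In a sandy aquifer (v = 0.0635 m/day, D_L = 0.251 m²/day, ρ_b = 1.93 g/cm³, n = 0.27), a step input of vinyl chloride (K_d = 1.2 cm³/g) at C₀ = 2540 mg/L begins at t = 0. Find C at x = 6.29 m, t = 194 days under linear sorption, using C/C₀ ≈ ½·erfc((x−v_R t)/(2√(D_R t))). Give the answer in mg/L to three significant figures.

Retardation factor R = 1 + ρ_b·K_d/n = 1 + 1.93 × 1.2/0.27 = 9.578.
Sorption retards both mechanisms: v_R = v/R = 0.006630 m/day, D_R = D/R = 0.02621 m²/day.
v_R·t = 0.006630 × 194 = 1.28622 m; 2√(D_R t) = 4.510 m; argument = (6.29 − 1.28622)/4.510 = 1.109.
C = C₀ × ½·erfc(1.109) = 2540 × 0.05840 = 148 mg/L.

148 mg/L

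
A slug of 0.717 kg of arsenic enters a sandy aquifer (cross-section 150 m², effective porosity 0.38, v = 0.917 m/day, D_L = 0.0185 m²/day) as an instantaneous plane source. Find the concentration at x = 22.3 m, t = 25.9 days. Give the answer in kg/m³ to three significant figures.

0.00171 kg/m³

For an instantaneous plane source, C(x,t) = M/(n_e·A·√(4πDt)) · exp(−(x−vt)²/(4Dt)), with n_e·A the pore (flow) area.
Plume center vt = 0.917 × 25.9 = 23.7503 m, so the well at 22.3 m is 1.4503 m upgradient of the peak.
√(4πDt) = 2.454 m, giving peak height M/(n_e·A·√(4πDt)) = 0.717/(0.38 × 150 × 2.454) = 0.005126 kg/m³.
(x−vt)²/(4Dt) = (-1.4503)²/(4 × 0.0185 × 25.9) = 1.097; exp(−1.097) = 0.3339.
C = 0.005126 × 0.3339 = 0.00171 kg/m³.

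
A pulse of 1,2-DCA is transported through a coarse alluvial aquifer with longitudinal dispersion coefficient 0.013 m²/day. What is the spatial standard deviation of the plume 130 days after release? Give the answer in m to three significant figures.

1.84 m

Dispersive spreading gives a Gaussian with σ² = 2Dt; advection only shifts the center.
σ = √(2 × 0.013 × 130) = 1.84 m.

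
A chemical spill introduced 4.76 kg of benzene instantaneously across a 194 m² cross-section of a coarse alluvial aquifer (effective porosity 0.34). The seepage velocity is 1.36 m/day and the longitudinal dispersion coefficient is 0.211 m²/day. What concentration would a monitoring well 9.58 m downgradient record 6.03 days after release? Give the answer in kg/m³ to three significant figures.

0.0124 kg/m³

For an instantaneous plane source, C(x,t) = M/(n_e·A·√(4πDt)) · exp(−(x−vt)²/(4Dt)), with n_e·A the pore (flow) area.
Plume center vt = 1.36 × 6.03 = 8.2008 m, so the well at 9.58 m is 1.3792 m downgradient of the peak.
√(4πDt) = 3.999 m, giving peak height M/(n_e·A·√(4πDt)) = 4.76/(0.34 × 194 × 3.999) = 0.01805 kg/m³.
(x−vt)²/(4Dt) = (1.3792)²/(4 × 0.211 × 6.03) = 0.3738; exp(−0.3738) = 0.6881.
C = 0.01805 × 0.6881 = 0.0124 kg/m³.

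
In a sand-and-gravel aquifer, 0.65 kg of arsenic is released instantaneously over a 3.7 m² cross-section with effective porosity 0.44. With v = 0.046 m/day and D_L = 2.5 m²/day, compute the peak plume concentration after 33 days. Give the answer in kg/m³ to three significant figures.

The peak of an instantaneous 1D plume sits at x = vt; there the Gaussian factor is 1 and C_max = M/(n_e·A·√(4πDt)), where n_e·A is the pore area the mass is dissolved in.
√(4πDt) = √(4π × 2.5 × 33) = 32.20 m, so C_max = 0.65/(0.44 × 3.7 × 32.20) = 0.0124 kg/m³.

0.0124 kg/m³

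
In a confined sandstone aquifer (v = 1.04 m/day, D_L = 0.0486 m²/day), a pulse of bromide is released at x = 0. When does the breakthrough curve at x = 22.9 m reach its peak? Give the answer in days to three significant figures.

For the 1D instantaneous-source solution, setting ∂C/∂t = 0 at fixed x gives v²t² + 2Dt − x² = 0, so t = (√(D² + v²x²) − D)/v².
√(D² + v²x²) = √(0.0486² + 1.04² × 22.9²) = 23.82; v² = 1.0816.
t = (23.82 − 0.0486)/1.0816 = 22.0 days (vs. the pure-advection estimate x/v = 22.0 d).

22.0 days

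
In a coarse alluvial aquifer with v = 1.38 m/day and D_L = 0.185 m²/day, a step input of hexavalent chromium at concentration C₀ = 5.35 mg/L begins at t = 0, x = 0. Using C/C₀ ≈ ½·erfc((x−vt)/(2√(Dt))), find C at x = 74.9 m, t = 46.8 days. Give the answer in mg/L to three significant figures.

For a continuous step input, C/C₀ ≈ ½·erfc((x−vt)/(2√(Dt))).
vt = 1.38 × 46.8 = 64.584 m and 2√(Dt) = 2√(0.185 × 46.8) = 5.885 m.
Argument (x−vt)/(2√(Dt)) = (74.9 − 64.584)/5.885 = 1.753; ½·erfc(1.753) = 0.006585.
C = 5.35 × 0.006585 = 0.0352 mg/L.

0.0352 mg/L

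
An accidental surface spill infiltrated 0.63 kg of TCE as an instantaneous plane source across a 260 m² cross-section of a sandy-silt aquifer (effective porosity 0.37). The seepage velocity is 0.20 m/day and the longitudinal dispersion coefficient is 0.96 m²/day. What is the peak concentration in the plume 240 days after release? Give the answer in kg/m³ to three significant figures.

0.000122 kg/m³

The peak of an instantaneous 1D plume sits at x = vt; there the Gaussian factor is 1 and C_max = M/(n_e·A·√(4πDt)), where n_e·A is the pore area the mass is dissolved in.
√(4πDt) = √(4π × 0.96 × 240) = 53.81 m, so C_max = 0.63/(0.37 × 260 × 53.81) = 0.000122 kg/m³.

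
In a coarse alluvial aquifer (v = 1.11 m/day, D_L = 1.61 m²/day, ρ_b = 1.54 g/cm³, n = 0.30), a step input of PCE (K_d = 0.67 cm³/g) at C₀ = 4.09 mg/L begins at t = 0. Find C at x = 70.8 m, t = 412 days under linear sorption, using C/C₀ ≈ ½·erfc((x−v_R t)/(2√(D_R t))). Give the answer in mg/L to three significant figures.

Retardation factor R = 1 + ρ_b·K_d/n = 1 + 1.54 × 0.67/0.30 = 4.439.
Sorption retards both mechanisms: v_R = v/R = 0.2501 m/day, D_R = D/R = 0.3627 m²/day.
v_R·t = 0.2501 × 412 = 103.0412 m; 2√(D_R t) = 24.45 m; argument = (70.8 − 103.0412)/24.45 = -1.319.
C = C₀ × ½·erfc(-1.319) = 4.09 × 0.9689 = 3.96 mg/L.

3.96 mg/L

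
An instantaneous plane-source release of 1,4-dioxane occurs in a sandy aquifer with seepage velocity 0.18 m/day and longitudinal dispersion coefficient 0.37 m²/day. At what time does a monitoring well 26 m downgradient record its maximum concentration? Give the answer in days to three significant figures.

133 days

For the 1D instantaneous-source solution, setting ∂C/∂t = 0 at fixed x gives v²t² + 2Dt − x² = 0, so t = (√(D² + v²x²) − D)/v².
√(D² + v²x²) = √(0.37² + 0.18² × 26²) = 4.695; v² = 0.0324.
t = (4.695 − 0.37)/0.0324 = 133 days (vs. the pure-advection estimate x/v = 144 d).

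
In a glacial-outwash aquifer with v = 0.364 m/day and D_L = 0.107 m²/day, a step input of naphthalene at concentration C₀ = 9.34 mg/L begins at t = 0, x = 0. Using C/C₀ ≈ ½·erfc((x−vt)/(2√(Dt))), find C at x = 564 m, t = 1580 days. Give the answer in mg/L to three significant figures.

For a continuous step input, C/C₀ ≈ ½·erfc((x−vt)/(2√(Dt))).
vt = 0.364 × 1580 = 575.12 m and 2√(Dt) = 2√(0.107 × 1580) = 26.00 m.
Argument (x−vt)/(2√(Dt)) = (564 − 575.12)/26.00 = -0.4277; ½·erfc(-0.4277) = 0.7274.
C = 9.34 × 0.7274 = 6.79 mg/L.

6.79 mg/L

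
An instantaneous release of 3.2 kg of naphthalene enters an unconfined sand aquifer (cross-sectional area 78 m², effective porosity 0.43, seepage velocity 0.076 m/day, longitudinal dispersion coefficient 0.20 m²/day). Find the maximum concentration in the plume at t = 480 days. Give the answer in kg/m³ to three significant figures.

0.00275 kg/m³

The peak of an instantaneous 1D plume sits at x = vt; there the Gaussian factor is 1 and C_max = M/(n_e·A·√(4πDt)), where n_e·A is the pore area the mass is dissolved in.
√(4πDt) = √(4π × 0.20 × 480) = 34.73 m, so C_max = 3.2/(0.43 × 78 × 34.73) = 0.00275 kg/m³.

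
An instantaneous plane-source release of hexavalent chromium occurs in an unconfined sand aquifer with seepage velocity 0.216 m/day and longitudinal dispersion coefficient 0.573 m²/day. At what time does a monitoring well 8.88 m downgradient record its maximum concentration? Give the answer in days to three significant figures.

30.6 days

For the 1D instantaneous-source solution, setting ∂C/∂t = 0 at fixed x gives v²t² + 2Dt − x² = 0, so t = (√(D² + v²x²) − D)/v².
√(D² + v²x²) = √(0.573² + 0.216² × 8.88²) = 2.002; v² = 0.046656.
t = (2.002 − 0.573)/0.046656 = 30.6 days (vs. the pure-advection estimate x/v = 41.1 d).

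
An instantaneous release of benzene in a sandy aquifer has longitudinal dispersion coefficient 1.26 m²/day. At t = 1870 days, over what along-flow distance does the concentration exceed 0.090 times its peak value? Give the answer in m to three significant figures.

The plume is Gaussian with σ = √(2Dt) = √(2 × 1.26 × 1870) = 68.65 m.
C/C_peak = exp(−Δx²/(2σ²)) = 0.090 ⇒ Δx = σ·√(−2 ln 0.090) = 68.65 × 2.195 = 150.7 m.
Width = 2Δx = 301 m.

301 m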